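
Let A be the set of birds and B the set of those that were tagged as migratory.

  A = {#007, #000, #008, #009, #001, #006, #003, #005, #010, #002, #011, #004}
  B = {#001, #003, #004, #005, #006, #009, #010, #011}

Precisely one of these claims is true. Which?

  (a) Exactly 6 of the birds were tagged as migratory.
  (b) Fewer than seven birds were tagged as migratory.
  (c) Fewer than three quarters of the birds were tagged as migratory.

|A| = 12, |A ∩ B| = 8, |A ∖ B| = 4.
(a) requires |A ∩ B| = 6: false.
(b) requires |A ∩ B| < 7: false.
(c) requires |A ∩ B| / |A| < 3/4: true.

(c)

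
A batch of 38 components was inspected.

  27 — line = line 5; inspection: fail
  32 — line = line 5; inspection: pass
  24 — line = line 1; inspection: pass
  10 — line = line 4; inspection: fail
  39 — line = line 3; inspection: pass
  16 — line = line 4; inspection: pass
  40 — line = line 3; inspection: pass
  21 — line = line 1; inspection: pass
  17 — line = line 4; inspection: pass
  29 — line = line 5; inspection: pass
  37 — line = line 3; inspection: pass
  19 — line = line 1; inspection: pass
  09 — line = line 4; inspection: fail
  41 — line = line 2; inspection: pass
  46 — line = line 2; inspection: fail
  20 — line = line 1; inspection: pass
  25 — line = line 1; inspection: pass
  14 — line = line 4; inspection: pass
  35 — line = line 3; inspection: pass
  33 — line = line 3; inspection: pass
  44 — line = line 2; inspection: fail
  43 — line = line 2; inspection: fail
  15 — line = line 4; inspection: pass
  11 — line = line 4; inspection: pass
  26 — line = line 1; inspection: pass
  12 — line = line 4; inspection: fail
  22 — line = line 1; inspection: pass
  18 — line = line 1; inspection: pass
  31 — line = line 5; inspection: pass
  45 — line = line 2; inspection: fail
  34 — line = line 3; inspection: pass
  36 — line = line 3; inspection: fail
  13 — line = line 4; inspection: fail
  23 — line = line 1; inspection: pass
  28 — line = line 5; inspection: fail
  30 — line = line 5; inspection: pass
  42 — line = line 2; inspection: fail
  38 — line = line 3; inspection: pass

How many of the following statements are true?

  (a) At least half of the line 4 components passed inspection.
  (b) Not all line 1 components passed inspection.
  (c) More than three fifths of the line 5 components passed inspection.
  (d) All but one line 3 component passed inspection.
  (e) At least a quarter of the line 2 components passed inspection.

3

(a) line 4: |A| = 9, |A ∩ B| = 5; needs |A ∩ B| ≥ |A ∖ B| — true.
(b) line 1: |A| = 9, |A ∩ B| = 9; needs A ⊄ B (|A ∖ B| ≥ 1) — false.
(c) line 5: |A| = 6, |A ∩ B| = 4; needs |A ∩ B| / |A| > 3/5 — true.
(d) line 3: |A| = 8, |A ∩ B| = 7; needs |A ∖ B| = 1 — true.
(e) line 2: |A| = 6, |A ∩ B| = 1; needs |A ∩ B| / |A| ≥ 1/4 — false.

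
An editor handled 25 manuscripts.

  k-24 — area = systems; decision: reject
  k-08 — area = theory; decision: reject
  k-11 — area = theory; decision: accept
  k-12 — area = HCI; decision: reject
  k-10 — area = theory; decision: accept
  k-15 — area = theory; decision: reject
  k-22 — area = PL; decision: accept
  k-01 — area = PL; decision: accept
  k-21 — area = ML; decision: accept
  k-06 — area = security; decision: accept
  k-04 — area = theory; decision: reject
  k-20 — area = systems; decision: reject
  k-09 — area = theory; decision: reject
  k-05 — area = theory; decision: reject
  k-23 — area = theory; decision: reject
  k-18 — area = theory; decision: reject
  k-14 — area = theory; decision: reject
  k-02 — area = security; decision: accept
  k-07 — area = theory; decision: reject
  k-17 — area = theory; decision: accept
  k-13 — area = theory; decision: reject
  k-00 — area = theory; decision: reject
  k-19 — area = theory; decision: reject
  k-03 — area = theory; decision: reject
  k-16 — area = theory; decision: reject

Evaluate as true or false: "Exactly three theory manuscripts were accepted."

True

'Exactly three theory manuscripts were accepted' holds iff |A ∩ B| = 3.
|A| = 17, |A ∩ B| = 3, |A ∖ B| = 14.
|A ∩ B| = 3, so the statement is true.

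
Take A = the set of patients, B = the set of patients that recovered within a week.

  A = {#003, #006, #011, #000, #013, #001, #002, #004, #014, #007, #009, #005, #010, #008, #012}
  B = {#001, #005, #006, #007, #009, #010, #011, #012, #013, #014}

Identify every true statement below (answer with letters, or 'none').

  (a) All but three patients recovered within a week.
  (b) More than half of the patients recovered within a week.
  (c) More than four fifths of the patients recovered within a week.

|A| = 15, |A ∩ B| = 10, |A ∖ B| = 5.
(a) |A ∖ B| = 3: fails.
(b) |A ∩ B| > |A ∖ B|: holds.
(c) |A ∩ B| / |A| > 4/5: fails.

(b)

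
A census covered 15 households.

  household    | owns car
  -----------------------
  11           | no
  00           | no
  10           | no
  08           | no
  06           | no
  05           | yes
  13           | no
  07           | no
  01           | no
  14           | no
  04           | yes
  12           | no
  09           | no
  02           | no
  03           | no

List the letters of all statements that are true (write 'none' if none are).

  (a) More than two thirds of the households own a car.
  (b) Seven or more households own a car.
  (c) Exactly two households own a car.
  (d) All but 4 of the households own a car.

|A| = 15, |A ∩ B| = 2, |A ∖ B| = 13.
(a) |A ∩ B| / |A| > 2/3: fails.
(b) |A ∩ B| ≥ 7: fails.
(c) |A ∩ B| = 2: holds.
(d) |A ∖ B| = 4: fails.

(c)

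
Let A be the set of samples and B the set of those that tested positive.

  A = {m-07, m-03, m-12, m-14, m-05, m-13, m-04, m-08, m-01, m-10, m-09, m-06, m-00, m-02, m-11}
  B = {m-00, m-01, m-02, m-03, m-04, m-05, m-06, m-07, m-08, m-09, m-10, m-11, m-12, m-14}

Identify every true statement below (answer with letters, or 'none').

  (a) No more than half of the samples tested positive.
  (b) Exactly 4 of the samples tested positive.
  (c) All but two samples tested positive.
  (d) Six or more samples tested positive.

(d)

|A| = 15, |A ∩ B| = 14, |A ∖ B| = 1.
(a) |A ∩ B| ≤ |A ∖ B|: fails.
(b) |A ∩ B| = 4: fails.
(c) |A ∖ B| = 2: fails.
(d) |A ∩ B| ≥ 6: holds.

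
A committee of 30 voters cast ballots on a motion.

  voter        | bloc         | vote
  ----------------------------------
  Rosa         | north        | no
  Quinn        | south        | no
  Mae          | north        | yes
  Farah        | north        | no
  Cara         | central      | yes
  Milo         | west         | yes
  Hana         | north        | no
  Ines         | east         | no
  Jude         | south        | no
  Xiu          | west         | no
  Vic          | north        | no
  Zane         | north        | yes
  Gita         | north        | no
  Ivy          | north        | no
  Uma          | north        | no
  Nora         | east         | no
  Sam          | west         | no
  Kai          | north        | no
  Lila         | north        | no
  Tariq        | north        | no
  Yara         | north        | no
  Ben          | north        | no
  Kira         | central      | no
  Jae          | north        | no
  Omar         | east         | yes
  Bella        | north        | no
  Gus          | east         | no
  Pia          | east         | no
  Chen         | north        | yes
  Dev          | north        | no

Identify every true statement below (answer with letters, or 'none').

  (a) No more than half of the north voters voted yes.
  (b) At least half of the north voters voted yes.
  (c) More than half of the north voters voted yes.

|A| = 18, |A ∩ B| = 3, |A ∖ B| = 15.
(a) |A ∩ B| ≤ |A ∖ B|: holds.
(b) |A ∩ B| ≥ |A ∖ B|: fails.
(c) |A ∩ B| > |A ∖ B|: fails.

(a)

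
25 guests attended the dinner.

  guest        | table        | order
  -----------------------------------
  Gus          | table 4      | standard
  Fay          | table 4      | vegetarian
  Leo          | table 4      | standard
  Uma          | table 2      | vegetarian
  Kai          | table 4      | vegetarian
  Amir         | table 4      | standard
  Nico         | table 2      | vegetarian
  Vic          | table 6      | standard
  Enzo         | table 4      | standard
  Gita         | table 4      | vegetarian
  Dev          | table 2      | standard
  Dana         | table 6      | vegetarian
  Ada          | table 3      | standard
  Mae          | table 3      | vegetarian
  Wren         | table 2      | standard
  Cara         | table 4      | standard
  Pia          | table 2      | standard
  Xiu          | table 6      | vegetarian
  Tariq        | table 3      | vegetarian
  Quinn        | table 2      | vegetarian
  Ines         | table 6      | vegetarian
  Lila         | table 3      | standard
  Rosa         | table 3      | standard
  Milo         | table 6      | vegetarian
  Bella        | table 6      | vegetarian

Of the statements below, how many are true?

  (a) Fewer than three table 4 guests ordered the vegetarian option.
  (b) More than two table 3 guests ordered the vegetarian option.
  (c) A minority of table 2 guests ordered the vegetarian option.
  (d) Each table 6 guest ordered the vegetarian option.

(a) table 4: |A| = 8, |A ∩ B| = 3; needs |A ∩ B| < 3 — false.
(b) table 3: |A| = 5, |A ∩ B| = 2; needs |A ∩ B| > 2 — false.
(c) table 2: |A| = 6, |A ∩ B| = 3; needs |A ∩ B| < |A ∖ B| — false.
(d) table 6: |A| = 6, |A ∩ B| = 5; needs A ⊆ B, i.e. every element of A is in B (|A ∖ B| = 0) — false.

0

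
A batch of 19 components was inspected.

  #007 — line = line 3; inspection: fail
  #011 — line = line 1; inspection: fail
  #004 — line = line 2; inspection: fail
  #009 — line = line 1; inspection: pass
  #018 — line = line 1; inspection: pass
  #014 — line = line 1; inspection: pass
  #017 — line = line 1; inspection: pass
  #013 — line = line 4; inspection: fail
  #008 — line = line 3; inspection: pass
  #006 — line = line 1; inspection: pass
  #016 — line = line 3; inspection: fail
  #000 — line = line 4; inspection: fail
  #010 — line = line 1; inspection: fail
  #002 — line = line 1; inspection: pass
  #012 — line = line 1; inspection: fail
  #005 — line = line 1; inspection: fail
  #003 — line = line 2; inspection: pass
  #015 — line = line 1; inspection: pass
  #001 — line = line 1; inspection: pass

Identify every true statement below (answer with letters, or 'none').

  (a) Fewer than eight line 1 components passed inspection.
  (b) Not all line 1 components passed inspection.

(b)

|A| = 12, |A ∩ B| = 8, |A ∖ B| = 4.
(a) |A ∩ B| < 8: fails.
(b) A ⊄ B (|A ∖ B| ≥ 1): holds.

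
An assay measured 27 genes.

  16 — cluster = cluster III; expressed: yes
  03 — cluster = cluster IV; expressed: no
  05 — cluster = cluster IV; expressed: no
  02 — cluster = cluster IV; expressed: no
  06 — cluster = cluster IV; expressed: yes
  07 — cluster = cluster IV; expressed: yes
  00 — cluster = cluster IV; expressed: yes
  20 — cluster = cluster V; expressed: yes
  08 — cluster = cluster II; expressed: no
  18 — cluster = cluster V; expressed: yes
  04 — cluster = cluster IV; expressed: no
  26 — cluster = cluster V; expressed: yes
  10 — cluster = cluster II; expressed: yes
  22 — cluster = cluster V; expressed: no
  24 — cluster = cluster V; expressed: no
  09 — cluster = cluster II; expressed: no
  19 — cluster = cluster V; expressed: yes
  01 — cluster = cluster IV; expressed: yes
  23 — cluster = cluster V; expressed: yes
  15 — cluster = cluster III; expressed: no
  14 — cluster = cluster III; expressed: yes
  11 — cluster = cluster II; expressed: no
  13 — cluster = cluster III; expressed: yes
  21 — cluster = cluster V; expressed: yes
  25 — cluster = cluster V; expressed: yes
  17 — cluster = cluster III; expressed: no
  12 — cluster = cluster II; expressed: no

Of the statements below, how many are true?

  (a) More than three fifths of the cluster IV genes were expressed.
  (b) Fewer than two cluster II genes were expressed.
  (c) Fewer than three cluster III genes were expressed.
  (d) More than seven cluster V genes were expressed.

(a) cluster IV: |A| = 8, |A ∩ B| = 4; needs |A ∩ B| / |A| > 3/5 — false.
(b) cluster II: |A| = 5, |A ∩ B| = 1; needs |A ∩ B| < 2 — true.
(c) cluster III: |A| = 5, |A ∩ B| = 3; needs |A ∩ B| < 3 — false.
(d) cluster V: |A| = 9, |A ∩ B| = 7; needs |A ∩ B| > 7 — false.

1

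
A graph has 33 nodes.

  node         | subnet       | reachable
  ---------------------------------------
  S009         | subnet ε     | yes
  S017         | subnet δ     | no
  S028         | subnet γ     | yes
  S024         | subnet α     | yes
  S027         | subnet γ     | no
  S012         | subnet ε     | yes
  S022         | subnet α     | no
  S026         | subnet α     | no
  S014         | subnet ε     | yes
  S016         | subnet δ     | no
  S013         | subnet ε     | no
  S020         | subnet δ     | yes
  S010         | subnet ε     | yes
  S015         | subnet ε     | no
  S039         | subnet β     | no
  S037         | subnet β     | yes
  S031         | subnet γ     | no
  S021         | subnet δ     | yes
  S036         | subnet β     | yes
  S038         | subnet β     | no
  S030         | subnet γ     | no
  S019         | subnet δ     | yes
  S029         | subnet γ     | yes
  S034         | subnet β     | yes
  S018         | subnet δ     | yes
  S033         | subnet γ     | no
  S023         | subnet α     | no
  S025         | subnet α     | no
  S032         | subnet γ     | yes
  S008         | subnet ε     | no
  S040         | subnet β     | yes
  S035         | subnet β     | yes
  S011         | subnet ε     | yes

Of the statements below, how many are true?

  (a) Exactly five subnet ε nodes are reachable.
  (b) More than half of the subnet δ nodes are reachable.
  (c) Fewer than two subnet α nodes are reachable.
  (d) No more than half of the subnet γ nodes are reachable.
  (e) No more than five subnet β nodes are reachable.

(a) subnet ε: |A| = 8, |A ∩ B| = 5; needs |A ∩ B| = 5 — true.
(b) subnet δ: |A| = 6, |A ∩ B| = 4; needs |A ∩ B| > |A ∖ B| — true.
(c) subnet α: |A| = 5, |A ∩ B| = 1; needs |A ∩ B| < 2 — true.
(d) subnet γ: |A| = 7, |A ∩ B| = 3; needs |A ∩ B| ≤ |A ∖ B| — true.
(e) subnet β: |A| = 7, |A ∩ B| = 5; needs |A ∩ B| ≤ 5 — true.

5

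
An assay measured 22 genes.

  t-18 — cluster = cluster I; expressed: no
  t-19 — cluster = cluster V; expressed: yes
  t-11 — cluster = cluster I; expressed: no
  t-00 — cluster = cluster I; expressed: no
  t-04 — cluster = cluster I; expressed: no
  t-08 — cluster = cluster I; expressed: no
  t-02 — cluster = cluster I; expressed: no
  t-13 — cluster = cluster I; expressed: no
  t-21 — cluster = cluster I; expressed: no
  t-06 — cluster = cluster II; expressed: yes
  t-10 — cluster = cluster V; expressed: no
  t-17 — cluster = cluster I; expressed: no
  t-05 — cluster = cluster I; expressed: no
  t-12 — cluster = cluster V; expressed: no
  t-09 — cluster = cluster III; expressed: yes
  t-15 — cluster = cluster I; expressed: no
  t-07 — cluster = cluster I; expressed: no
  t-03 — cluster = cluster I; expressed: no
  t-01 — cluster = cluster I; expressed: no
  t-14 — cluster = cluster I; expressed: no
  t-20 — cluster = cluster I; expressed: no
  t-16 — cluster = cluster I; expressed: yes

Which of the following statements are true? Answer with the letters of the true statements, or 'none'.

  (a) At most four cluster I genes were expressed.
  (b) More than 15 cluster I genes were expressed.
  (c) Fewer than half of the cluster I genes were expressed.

|A| = 17, |A ∩ B| = 1, |A ∖ B| = 16.
(a) |A ∩ B| ≤ 4: holds.
(b) |A ∩ B| > 15: fails.
(c) |A ∩ B| < |A ∖ B|: holds.

(a), (c)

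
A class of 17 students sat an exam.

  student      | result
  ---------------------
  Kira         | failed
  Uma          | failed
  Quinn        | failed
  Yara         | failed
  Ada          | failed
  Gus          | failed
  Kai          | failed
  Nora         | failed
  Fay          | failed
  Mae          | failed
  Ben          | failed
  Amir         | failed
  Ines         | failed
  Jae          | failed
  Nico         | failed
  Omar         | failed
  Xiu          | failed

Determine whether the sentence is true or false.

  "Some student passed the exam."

Truth condition: A ∩ B ≠ ∅ (|A ∩ B| ≥ 1).
|A| = 17, |A ∩ B| = 0, |A ∖ B| = 17.
So the statement is false.

False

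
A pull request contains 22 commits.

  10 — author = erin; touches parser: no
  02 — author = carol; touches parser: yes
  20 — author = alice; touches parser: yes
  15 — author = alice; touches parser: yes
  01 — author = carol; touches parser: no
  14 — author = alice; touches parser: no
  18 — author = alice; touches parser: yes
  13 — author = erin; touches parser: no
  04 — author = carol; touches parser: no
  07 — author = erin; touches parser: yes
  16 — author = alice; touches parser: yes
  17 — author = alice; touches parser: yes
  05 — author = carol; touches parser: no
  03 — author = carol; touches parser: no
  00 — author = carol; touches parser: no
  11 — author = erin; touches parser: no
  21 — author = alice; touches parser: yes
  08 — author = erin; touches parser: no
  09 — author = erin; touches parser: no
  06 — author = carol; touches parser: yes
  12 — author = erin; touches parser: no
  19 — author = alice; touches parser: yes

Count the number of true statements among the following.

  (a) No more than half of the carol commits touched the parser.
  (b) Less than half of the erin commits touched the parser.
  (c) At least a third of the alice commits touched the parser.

3

(a) carol: |A| = 7, |A ∩ B| = 2; needs |A ∩ B| ≤ |A ∖ B| — true.
(b) erin: |A| = 7, |A ∩ B| = 1; needs |A ∩ B| < |A ∖ B| — true.
(c) alice: |A| = 8, |A ∩ B| = 7; needs |A ∩ B| / |A| ≥ 1/3 — true.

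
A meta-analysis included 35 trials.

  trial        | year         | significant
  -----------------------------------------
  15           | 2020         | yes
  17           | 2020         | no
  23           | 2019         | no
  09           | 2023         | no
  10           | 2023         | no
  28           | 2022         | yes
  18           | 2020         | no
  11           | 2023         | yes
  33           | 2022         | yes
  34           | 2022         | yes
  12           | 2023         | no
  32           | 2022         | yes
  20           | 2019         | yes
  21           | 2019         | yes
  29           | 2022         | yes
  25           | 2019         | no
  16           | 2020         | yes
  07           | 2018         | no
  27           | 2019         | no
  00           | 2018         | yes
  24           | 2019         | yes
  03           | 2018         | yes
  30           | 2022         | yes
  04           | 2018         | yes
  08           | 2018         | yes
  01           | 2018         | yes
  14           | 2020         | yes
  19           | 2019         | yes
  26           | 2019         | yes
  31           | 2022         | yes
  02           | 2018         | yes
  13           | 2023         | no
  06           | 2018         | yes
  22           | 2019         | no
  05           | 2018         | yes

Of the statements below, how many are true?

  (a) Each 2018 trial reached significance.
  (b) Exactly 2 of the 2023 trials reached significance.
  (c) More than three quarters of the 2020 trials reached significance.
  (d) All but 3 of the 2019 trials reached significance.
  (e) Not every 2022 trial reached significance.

0

(a) 2018: |A| = 9, |A ∩ B| = 8; needs A ⊆ B, i.e. every element of A is in B (|A ∖ B| = 0) — false.
(b) 2023: |A| = 5, |A ∩ B| = 1; needs |A ∩ B| = 2 — false.
(c) 2020: |A| = 5, |A ∩ B| = 3; needs |A ∩ B| / |A| > 3/4 — false.
(d) 2019: |A| = 9, |A ∩ B| = 5; needs |A ∖ B| = 3 — false.
(e) 2022: |A| = 7, |A ∩ B| = 7; needs A ⊄ B (|A ∖ B| ≥ 1) — false.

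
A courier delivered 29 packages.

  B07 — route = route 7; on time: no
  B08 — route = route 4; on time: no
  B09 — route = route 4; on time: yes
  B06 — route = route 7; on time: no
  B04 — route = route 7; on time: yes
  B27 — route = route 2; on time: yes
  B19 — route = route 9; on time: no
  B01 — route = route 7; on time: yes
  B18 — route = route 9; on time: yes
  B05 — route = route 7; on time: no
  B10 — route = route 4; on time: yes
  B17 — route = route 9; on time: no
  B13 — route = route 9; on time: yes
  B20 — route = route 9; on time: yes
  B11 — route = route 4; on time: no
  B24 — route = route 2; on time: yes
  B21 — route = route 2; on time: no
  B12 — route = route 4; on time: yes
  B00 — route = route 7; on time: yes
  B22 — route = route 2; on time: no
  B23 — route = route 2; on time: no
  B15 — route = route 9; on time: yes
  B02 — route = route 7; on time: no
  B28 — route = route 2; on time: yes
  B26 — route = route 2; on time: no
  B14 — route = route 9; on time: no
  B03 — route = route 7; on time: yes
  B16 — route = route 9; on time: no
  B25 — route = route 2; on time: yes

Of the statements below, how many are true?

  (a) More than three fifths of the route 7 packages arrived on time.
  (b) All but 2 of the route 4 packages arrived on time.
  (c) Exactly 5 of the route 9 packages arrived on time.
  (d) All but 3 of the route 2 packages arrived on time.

(a) route 7: |A| = 8, |A ∩ B| = 4; needs |A ∩ B| / |A| > 3/5 — false.
(b) route 4: |A| = 5, |A ∩ B| = 3; needs |A ∖ B| = 2 — true.
(c) route 9: |A| = 8, |A ∩ B| = 4; needs |A ∩ B| = 5 — false.
(d) route 2: |A| = 8, |A ∩ B| = 4; needs |A ∖ B| = 3 — false.

1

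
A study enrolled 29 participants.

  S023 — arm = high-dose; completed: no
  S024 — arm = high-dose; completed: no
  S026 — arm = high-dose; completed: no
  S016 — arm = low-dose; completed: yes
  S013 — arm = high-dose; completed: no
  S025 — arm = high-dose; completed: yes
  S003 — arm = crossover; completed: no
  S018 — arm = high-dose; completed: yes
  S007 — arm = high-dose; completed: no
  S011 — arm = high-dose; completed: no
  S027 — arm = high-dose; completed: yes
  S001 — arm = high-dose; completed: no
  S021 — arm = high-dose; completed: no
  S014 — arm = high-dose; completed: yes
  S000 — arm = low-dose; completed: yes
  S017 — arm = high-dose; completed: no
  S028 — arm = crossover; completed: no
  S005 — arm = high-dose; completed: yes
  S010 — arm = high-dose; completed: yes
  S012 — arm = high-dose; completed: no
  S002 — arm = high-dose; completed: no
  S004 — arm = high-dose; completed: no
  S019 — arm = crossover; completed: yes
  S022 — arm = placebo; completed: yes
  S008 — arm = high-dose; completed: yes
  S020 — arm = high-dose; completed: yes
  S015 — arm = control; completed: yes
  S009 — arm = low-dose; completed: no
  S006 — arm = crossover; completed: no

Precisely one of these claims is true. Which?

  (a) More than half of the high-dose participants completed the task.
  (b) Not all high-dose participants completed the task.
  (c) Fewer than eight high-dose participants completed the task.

|A| = 20, |A ∩ B| = 8, |A ∖ B| = 12.
(a) requires |A ∩ B| > |A ∖ B|: false.
(b) requires A ⊄ B (|A ∖ B| ≥ 1): true.
(c) requires |A ∩ B| < 8: false.

(b)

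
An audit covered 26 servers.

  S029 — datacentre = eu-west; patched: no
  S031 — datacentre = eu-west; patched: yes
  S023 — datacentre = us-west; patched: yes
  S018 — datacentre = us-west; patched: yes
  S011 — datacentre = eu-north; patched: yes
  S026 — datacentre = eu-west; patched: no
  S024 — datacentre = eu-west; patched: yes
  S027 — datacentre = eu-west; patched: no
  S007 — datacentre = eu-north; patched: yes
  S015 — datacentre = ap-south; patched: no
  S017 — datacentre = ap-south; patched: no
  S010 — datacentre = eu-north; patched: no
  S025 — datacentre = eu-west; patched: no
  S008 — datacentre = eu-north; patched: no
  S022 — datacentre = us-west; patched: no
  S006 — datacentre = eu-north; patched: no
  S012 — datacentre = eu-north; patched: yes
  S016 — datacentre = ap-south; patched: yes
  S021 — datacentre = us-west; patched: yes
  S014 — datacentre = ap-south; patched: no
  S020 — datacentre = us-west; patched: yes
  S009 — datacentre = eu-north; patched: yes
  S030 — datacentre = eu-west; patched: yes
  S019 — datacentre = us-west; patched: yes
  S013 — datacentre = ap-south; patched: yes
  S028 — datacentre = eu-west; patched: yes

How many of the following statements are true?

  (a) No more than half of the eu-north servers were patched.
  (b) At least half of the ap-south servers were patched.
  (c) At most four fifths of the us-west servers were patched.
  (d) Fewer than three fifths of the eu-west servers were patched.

(a) eu-north: |A| = 7, |A ∩ B| = 4; needs |A ∩ B| ≤ |A ∖ B| — false.
(b) ap-south: |A| = 5, |A ∩ B| = 2; needs |A ∩ B| ≥ |A ∖ B| — false.
(c) us-west: |A| = 6, |A ∩ B| = 5; needs |A ∩ B| / |A| ≤ 4/5 — false.
(d) eu-west: |A| = 8, |A ∩ B| = 4; needs |A ∩ B| / |A| < 3/5 — true.

1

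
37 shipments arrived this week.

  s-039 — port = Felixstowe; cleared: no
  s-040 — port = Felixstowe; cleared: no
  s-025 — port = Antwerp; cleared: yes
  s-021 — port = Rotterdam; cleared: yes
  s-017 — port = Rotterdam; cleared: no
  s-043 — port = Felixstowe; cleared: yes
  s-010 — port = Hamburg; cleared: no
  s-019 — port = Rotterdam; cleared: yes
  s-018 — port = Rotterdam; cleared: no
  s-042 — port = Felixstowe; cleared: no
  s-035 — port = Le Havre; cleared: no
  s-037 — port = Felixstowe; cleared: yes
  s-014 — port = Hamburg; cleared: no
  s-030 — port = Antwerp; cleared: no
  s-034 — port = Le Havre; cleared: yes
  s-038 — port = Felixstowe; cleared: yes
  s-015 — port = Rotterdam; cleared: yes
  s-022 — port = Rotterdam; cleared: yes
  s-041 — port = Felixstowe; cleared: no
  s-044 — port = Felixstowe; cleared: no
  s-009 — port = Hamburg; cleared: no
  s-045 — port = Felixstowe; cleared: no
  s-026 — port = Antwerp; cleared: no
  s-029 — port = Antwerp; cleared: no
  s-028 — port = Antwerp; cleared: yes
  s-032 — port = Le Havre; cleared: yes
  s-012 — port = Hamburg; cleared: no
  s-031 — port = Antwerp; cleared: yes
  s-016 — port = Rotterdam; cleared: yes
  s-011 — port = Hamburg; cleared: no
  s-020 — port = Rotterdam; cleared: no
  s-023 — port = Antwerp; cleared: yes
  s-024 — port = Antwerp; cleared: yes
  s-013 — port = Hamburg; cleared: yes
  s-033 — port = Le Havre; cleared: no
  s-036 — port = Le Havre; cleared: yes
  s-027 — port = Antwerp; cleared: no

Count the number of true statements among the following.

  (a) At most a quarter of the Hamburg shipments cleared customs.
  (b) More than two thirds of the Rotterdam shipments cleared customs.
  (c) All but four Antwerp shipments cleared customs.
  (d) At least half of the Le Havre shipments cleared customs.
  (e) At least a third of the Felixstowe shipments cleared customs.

4

(a) Hamburg: |A| = 6, |A ∩ B| = 1; needs |A ∩ B| / |A| ≤ 1/4 — true.
(b) Rotterdam: |A| = 8, |A ∩ B| = 5; needs |A ∩ B| / |A| > 2/3 — false.
(c) Antwerp: |A| = 9, |A ∩ B| = 5; needs |A ∖ B| = 4 — true.
(d) Le Havre: |A| = 5, |A ∩ B| = 3; needs |A ∩ B| ≥ |A ∖ B| — true.
(e) Felixstowe: |A| = 9, |A ∩ B| = 3; needs |A ∩ B| / |A| ≥ 1/3 — true.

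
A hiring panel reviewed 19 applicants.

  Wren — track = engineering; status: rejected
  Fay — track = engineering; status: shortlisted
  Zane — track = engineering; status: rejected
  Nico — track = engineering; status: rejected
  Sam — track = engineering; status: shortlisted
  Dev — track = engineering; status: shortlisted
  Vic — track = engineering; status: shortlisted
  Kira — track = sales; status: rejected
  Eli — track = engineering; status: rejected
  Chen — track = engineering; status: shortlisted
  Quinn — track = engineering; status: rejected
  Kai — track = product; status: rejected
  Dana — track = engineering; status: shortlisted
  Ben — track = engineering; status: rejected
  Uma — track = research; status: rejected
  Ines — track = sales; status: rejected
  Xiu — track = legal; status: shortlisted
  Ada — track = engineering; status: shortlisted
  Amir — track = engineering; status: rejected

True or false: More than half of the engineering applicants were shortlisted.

False

The determiner here denotes the relation: |A ∩ B| > |A ∖ B|.
A (the restrictor) = {Wren, Fay, Zane, Nico, Sam, Dev, Vic, Eli, Chen, Quinn, Dana, Ben, Ada, Amir}, |A| = 14.
A ∩ B = {Fay, Sam, Dev, Vic, Chen, Dana, Ada}, so |A ∩ B| = 7.
A ∖ B = {Wren, Zane, Nico, Eli, Quinn, Ben, Amir}, so |A ∖ B| = 7.
7 = 7, so the statement is false.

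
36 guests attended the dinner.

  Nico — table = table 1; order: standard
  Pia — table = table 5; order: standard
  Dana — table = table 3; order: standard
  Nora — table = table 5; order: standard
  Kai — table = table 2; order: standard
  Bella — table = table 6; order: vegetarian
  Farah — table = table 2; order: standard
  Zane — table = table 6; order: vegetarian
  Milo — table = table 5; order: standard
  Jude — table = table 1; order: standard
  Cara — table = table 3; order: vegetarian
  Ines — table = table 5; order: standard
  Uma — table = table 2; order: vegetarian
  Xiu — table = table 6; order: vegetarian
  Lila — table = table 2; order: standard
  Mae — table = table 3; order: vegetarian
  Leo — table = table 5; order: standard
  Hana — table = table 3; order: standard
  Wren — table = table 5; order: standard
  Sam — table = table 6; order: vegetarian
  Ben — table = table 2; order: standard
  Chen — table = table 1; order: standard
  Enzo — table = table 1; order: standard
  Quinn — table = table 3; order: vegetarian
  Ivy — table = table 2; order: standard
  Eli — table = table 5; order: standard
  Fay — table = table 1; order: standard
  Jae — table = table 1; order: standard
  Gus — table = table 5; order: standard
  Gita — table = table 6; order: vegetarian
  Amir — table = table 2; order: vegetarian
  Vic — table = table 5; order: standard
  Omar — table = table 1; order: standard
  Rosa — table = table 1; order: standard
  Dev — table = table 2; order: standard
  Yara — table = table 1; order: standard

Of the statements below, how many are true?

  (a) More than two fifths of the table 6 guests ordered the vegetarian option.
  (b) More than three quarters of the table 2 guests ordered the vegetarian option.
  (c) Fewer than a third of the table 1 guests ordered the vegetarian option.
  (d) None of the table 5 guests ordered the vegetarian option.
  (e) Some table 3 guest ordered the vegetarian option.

4

(a) table 6: |A| = 5, |A ∩ B| = 5; needs |A ∩ B| / |A| > 2/5 — true.
(b) table 2: |A| = 8, |A ∩ B| = 2; needs |A ∩ B| / |A| > 3/4 — false.
(c) table 1: |A| = 9, |A ∩ B| = 0; needs |A ∩ B| / |A| < 1/3 — true.
(d) table 5: |A| = 9, |A ∩ B| = 0; needs A ∩ B = ∅ (|A ∩ B| = 0) — true.
(e) table 3: |A| = 5, |A ∩ B| = 3; needs A ∩ B ≠ ∅ (|A ∩ B| ≥ 1) — true.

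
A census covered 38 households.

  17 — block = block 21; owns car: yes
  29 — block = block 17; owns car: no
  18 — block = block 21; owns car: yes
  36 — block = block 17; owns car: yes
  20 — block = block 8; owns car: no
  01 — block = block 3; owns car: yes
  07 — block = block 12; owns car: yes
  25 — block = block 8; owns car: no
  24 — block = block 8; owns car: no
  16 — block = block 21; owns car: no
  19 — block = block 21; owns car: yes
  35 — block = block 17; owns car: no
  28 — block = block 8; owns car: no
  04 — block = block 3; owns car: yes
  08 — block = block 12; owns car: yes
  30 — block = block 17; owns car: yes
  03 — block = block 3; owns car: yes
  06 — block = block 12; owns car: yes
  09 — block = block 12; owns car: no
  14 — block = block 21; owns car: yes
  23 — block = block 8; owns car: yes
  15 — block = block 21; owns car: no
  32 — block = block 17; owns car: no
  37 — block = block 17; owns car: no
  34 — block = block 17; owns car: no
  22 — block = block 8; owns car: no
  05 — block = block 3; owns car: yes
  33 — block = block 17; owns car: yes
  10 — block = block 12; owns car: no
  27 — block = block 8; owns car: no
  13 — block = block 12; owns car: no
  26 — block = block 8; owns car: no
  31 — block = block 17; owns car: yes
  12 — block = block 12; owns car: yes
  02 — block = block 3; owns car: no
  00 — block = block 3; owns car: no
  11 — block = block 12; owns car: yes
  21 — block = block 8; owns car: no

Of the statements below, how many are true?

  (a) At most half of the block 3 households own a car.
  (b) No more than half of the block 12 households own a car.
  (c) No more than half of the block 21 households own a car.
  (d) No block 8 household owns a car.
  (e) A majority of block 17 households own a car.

0

(a) block 3: |A| = 6, |A ∩ B| = 4; needs |A ∩ B| ≤ |A ∖ B| — false.
(b) block 12: |A| = 8, |A ∩ B| = 5; needs |A ∩ B| ≤ |A ∖ B| — false.
(c) block 21: |A| = 6, |A ∩ B| = 4; needs |A ∩ B| ≤ |A ∖ B| — false.
(d) block 8: |A| = 9, |A ∩ B| = 1; needs A ∩ B = ∅ (|A ∩ B| = 0) — false.
(e) block 17: |A| = 9, |A ∩ B| = 4; needs |A ∩ B| > |A ∖ B| — false.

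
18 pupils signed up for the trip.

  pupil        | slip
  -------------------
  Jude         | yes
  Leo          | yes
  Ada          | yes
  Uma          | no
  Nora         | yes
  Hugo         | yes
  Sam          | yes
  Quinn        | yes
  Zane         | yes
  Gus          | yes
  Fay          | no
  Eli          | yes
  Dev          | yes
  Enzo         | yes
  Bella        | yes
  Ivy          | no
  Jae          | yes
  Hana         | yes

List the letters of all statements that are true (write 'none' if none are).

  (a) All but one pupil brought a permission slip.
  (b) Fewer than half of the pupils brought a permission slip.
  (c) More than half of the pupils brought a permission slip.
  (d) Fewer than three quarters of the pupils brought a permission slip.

|A| = 18, |A ∩ B| = 15, |A ∖ B| = 3.
(a) |A ∖ B| = 1: fails.
(b) |A ∩ B| < |A ∖ B|: fails.
(c) |A ∩ B| > |A ∖ B|: holds.
(d) |A ∩ B| / |A| < 3/4: fails.

(c)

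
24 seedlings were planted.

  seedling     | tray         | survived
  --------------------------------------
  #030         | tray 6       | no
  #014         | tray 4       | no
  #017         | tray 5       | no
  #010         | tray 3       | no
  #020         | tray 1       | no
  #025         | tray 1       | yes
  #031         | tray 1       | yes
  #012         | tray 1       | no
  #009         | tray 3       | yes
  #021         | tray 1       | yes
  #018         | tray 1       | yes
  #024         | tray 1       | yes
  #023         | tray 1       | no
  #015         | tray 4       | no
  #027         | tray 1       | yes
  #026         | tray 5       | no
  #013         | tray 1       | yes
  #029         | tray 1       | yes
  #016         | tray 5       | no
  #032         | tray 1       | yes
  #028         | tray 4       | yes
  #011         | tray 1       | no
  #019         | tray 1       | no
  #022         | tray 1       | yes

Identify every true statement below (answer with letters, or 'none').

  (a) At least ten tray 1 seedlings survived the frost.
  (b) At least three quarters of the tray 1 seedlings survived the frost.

|A| = 15, |A ∩ B| = 10, |A ∖ B| = 5.
(a) |A ∩ B| ≥ 10: holds.
(b) |A ∩ B| / |A| ≥ 3/4: fails.

(a)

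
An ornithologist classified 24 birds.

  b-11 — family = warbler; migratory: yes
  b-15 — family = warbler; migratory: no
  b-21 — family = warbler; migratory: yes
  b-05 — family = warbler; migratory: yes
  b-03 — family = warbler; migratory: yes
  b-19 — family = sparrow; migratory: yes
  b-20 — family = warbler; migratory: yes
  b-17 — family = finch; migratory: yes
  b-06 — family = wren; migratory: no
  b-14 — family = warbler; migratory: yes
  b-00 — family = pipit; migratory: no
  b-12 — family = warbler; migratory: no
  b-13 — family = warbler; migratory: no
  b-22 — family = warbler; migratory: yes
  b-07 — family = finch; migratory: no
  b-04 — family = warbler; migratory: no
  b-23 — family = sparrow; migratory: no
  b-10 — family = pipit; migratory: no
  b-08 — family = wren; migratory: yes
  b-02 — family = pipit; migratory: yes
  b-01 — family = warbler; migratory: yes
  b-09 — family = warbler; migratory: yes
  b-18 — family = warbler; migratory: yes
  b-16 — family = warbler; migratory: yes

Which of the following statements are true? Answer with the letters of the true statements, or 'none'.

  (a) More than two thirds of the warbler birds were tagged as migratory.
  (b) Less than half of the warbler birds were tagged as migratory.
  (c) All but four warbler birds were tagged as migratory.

|A| = 15, |A ∩ B| = 11, |A ∖ B| = 4.
(a) |A ∩ B| / |A| > 2/3: holds.
(b) |A ∩ B| < |A ∖ B|: fails.
(c) |A ∖ B| = 4: holds.

(a), (c)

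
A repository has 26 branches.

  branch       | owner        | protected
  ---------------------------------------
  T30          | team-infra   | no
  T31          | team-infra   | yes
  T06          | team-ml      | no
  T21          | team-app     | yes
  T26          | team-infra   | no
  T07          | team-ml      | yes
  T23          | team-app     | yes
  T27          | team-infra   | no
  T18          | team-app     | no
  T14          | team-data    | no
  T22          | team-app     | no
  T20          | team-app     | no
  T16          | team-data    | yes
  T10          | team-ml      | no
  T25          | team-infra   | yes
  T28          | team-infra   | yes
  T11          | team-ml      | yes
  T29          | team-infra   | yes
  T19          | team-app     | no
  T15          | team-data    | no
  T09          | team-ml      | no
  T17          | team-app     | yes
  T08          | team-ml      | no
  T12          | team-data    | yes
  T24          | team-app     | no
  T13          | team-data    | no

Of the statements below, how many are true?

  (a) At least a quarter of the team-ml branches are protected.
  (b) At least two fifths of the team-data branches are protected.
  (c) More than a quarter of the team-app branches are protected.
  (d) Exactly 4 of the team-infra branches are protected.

4

(a) team-ml: |A| = 6, |A ∩ B| = 2; needs |A ∩ B| / |A| ≥ 1/4 — true.
(b) team-data: |A| = 5, |A ∩ B| = 2; needs |A ∩ B| / |A| ≥ 2/5 — true.
(c) team-app: |A| = 8, |A ∩ B| = 3; needs |A ∩ B| / |A| > 1/4 — true.
(d) team-infra: |A| = 7, |A ∩ B| = 4; needs |A ∩ B| = 4 — true.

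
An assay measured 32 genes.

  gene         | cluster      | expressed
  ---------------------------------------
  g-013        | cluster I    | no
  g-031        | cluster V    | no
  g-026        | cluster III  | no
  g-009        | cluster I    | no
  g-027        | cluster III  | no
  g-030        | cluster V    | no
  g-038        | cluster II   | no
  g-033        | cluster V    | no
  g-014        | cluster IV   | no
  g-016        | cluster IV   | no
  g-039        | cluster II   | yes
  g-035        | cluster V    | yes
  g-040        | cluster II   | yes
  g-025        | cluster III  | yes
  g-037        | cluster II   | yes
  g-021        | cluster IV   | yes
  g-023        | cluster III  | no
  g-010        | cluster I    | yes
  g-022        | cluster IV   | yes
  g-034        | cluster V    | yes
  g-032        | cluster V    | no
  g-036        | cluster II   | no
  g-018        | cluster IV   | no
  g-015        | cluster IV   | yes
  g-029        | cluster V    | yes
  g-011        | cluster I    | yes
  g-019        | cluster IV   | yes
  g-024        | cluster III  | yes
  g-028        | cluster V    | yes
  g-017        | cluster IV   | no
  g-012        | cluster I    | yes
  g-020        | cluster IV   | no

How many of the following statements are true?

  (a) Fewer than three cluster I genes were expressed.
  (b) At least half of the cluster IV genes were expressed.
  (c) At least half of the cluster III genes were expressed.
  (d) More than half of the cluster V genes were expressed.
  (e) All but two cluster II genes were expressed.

(a) cluster I: |A| = 5, |A ∩ B| = 3; needs |A ∩ B| < 3 — false.
(b) cluster IV: |A| = 9, |A ∩ B| = 4; needs |A ∩ B| ≥ |A ∖ B| — false.
(c) cluster III: |A| = 5, |A ∩ B| = 2; needs |A ∩ B| ≥ |A ∖ B| — false.
(d) cluster V: |A| = 8, |A ∩ B| = 4; needs |A ∩ B| > |A ∖ B| — false.
(e) cluster II: |A| = 5, |A ∩ B| = 3; needs |A ∖ B| = 2 — true.

1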